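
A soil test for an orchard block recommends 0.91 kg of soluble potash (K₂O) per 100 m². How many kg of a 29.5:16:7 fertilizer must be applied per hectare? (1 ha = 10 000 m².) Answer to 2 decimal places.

Product per 100 m² = 0.91 / 7% = 13 kg.
Convert to per hectare: 13 × 100 = 1300 kg.

1300.00 kg of product per hectare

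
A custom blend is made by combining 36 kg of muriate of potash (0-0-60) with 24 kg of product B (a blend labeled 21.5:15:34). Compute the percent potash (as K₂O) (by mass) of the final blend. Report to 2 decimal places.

49.60% K₂O

Total mass = 36 + 24 = 60 kg.
K₂O mass = 60%×36 + 34%×24 = 29.76 kg.
% K₂O = 29.76 / 60 = 49.6%.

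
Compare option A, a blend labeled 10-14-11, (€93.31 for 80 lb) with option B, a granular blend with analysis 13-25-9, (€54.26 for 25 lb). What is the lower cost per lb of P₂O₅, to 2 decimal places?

€8.33 per lb P₂O₅ (option A)

option A: P₂O₅ per bag = 80 × 14% = 11.2 lb; cost = 93.31 / 11.2 = €8.3313/lb P₂O₅.
option B: P₂O₅ per bag = 25 × 25% = 6.25 lb; cost = 54.26 / 6.25 = €8.6816/lb P₂O₅.
option A is cheaper.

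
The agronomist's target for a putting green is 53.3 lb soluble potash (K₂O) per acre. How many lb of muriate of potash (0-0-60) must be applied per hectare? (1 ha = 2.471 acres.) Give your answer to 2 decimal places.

Product per acre = 53.3 / 60% = 88.8333 lb.
Convert to per hectare: 88.8333 × 2.471 = 219.507 lb.

219.51 lb of product per hectare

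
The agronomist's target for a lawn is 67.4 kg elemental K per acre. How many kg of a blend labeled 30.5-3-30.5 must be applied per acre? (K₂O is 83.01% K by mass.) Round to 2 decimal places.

266.21 kg of product per acre

As K₂O: 67.4 / 0.8301 = 81.195 kg per acre.
Product per acre = 81.195 / 30.5% = 266.213 kg.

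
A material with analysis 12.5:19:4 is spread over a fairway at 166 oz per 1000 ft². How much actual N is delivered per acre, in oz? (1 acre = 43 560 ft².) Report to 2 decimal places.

nitrogen per 1000 ft² = 166 × 12.5% = 20.75 oz.
Convert to per acre: 20.75 × 43.56 = 903.87 oz.

903.87 oz N per acre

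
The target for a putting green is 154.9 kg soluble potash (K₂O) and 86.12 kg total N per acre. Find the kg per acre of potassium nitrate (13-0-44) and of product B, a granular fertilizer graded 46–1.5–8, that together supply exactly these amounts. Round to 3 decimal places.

Per-acre balance (a = potassium nitrate, b = product B):
K₂O: 0.44·a + 0.08·b = 154.9
N: 0.13·a + 0.46·b = 86.12
From row1: a = (154.9 − 0.08·b) / 0.44.
Into row2: 0.13·(154.9 − 0.08·b)/0.44 + 0.46·b = 86.12 → b = 92.4781, a = 335.2312.

335.231 kg potassium nitrate, 92.478 kg product B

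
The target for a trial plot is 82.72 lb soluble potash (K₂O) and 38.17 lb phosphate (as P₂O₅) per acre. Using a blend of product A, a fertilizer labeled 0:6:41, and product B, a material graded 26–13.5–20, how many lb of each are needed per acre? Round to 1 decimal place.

81.5 lb product A, 246.5 lb product B

With a, b = lb per acre of product A and product B:
K₂O: 0.41·a + 0.2·b = 82.72
P₂O₅: 0.06·a + 0.135·b = 38.17
Eliminate a: (row1) − 0.41/0.06·(row2) → -0.7225·b = -178.108, so b = 246.517.
Back-substitute: a = (82.72 − 0.2·246.517) / 0.41 = 81.504.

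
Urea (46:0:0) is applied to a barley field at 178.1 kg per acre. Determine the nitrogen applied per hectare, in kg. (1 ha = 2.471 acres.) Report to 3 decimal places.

202.439 kg N per hectare

nitrogen per acre = 178.1 × 46% = 81.926 kg.
Convert to per hectare: 81.926 × 2.471 = 202.4391 kg.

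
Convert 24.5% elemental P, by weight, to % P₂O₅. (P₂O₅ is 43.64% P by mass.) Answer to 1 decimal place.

%P₂O₅ = 24.5 / 0.4364 = 56.1412%.

56.1% P₂O₅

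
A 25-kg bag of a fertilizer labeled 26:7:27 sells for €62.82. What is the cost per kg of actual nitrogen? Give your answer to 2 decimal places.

€9.66 per kg N

N in bag = 25 × 26% = 6.5 kg.
Cost per kg N = €62.82 / 6.5 = €9.6646.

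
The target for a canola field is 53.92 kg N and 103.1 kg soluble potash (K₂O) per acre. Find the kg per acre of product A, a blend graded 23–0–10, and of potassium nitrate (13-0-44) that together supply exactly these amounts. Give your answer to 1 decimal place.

With a, b = kg per acre of product A and potassium nitrate:
N: 0.23·a + 0.13·b = 53.92
K₂O: 0.1·a + 0.44·b = 103.1
Eliminate a: (row1) − 0.23/0.1·(row2) → -0.882·b = -183.21, so b = 207.721.
Back-substitute: a = (53.92 − 0.13·207.721) / 0.23 = 117.027.

117.0 kg product A, 207.7 kg potassium nitrate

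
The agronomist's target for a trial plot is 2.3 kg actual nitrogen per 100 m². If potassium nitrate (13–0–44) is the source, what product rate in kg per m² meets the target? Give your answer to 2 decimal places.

Product per 100 m² = 2.3 / 13% = 17.6923 kg.
Convert to per m²: 17.6923 × 0.01 = 0.176923 kg.

0.18 kg of product per sq m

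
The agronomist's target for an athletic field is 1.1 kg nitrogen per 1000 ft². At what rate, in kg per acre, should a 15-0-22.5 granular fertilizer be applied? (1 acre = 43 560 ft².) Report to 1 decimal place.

319.4 kg of product per acre

Product per 1000 ft² = 1.1 / 15% = 7.33333 kg.
Convert to per acre: 7.33333 × 43.56 = 319.44 kg.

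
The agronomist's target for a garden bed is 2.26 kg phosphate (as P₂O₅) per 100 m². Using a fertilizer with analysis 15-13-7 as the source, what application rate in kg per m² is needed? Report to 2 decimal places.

0.17 kg of product per sq m

Product per 100 m² = 2.26 / 13% = 17.3846 kg.
Convert to per m²: 17.3846 × 0.01 = 0.173846 kg.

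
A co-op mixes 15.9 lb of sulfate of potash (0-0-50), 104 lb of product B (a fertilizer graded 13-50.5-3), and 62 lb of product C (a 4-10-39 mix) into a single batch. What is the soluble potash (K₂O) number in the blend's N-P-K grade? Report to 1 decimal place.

19.4% K₂O

Total mass = 15.9 + 104 + 62 = 181.9 lb.
K₂O mass = 50%×15.9 + 3%×104 + 39%×62 = 35.25 lb.
% K₂O = 35.25 / 181.9 = 19.3788%.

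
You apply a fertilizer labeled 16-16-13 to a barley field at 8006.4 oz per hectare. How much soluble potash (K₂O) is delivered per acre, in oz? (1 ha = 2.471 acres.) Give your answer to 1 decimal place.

421.2 oz K₂O per acre

K₂O per hectare = 8006.4 × 13% = 1040.83 oz.
Convert to per acre: 1040.83 × 0.404694 = 421.219 oz.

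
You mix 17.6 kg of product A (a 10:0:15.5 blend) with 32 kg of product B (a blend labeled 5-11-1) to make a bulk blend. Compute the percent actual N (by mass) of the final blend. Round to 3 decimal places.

6.774% N

Total mass = 17.6 + 32 = 49.6 kg.
N mass = 10%×17.6 + 5%×32 = 3.36 kg.
% N = 3.36 / 49.6 = 6.77419%.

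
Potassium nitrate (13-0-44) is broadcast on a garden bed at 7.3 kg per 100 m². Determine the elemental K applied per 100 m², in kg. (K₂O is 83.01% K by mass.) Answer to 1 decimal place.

K₂O per 100 m² = 7.3 × 44% = 3.212 kg.
Elemental K = 3.212 × 0.8301 = 2.66628 kg per 100 m².

2.7 kg K per hundred sq m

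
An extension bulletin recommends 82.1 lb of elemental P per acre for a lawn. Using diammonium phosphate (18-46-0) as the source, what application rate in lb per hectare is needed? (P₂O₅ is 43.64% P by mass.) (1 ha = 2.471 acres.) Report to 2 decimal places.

As P₂O₅: 82.1 / 0.4364 = 188.13 lb per acre.
Product per acre = 188.13 / 46% = 408.979 lb.
Convert to per hectare: 408.979 × 2.471 = 1010.586 lb.

1010.59 lb of product per hectare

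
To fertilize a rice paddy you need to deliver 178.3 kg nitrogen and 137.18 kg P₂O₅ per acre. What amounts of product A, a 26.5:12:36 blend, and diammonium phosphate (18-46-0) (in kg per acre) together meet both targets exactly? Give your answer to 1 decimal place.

Let a = kg of product A, b = kg of diammonium phosphate (per acre).
N: 0.265·a + 0.18·b = 178.3
P₂O₅: 0.12·a + 0.46·b = 137.18
From row1: a = (178.3 − 0.18·b) / 0.265.
Into row2: 0.12·(178.3 − 0.18·b)/0.265 + 0.46·b = 137.18 → b = 149.12, a = 571.541.

571.5 kg product A, 149.1 kg diammonium phosphate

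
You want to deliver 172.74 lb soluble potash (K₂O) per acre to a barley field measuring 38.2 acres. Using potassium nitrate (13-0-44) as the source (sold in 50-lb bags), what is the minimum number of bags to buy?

Product per acre = 172.74 / 44% = 392.591 lb.
Total product = 392.591 × 38.2 = 14997 lb.
Bags = ⌈14997 / 50⌉ = 300.

300 bags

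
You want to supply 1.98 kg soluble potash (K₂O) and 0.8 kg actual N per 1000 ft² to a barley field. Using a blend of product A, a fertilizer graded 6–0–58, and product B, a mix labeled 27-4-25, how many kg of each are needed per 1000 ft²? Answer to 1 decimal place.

Let a = kg of product A, b = kg of product B (per 1000 ft²).
K₂O: 0.58·a + 0.25·b = 1.98
N: 0.06·a + 0.27·b = 0.8
From row1: a = (1.98 − 0.25·b) / 0.58.
Into row2: 0.06·(1.98 − 0.25·b)/0.58 + 0.27·b = 0.8 → b = 2.43785, a = 2.36299.

2.4 kg product A, 2.4 kg product B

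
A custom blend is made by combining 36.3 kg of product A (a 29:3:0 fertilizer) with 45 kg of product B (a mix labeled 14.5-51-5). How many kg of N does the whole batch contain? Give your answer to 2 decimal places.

N mass = 29%×36.3 + 14.5%×45 = 17.052 kg.

17.05 kg N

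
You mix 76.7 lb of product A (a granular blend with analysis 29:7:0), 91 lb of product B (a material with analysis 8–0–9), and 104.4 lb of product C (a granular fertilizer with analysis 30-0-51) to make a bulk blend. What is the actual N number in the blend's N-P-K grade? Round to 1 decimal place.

Total mass = 76.7 + 91 + 104.4 = 272.1 lb.
N mass = 29%×76.7 + 8%×91 + 30%×104.4 = 60.843 lb.
% N = 60.843 / 272.1 = 22.3605%.

22.4% N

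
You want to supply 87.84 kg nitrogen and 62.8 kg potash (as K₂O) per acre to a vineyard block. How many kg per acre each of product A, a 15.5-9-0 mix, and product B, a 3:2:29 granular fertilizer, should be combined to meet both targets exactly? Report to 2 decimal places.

524.80 kg product A, 216.55 kg product B

Let a = kg of product A, b = kg of product B (per acre).
N: 0.155·a + 0.03·b = 87.84
K₂O: 0·a + 0.29·b = 62.8
Solving simultaneously: a = 524.796, b = 216.552.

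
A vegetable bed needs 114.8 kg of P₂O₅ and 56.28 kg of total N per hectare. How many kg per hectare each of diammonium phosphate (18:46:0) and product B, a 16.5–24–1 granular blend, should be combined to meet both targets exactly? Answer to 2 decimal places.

With a, b = kg per hectare of diammonium phosphate and product B:
P₂O₅: 0.46·a + 0.24·b = 114.8
N: 0.18·a + 0.165·b = 56.28
From row1: a = (114.8 − 0.24·b) / 0.46.
Into row2: 0.18·(114.8 − 0.24·b)/0.46 + 0.165·b = 56.28 → b = 159.7798, a = 166.202.

166.20 kg diammonium phosphate, 159.78 kg product B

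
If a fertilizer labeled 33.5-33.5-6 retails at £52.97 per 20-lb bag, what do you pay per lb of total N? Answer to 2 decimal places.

£7.91 per lb N

N in bag = 20 × 33.5% = 6.7 lb.
Cost per lb N = £52.97 / 6.7 = £7.9060.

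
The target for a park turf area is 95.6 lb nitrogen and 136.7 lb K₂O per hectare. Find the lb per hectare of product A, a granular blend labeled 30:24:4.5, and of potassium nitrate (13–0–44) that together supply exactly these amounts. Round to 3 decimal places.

192.572 lb product A, 290.987 lb potassium nitrate

Per-hectare balance (a = product A, b = potassium nitrate):
N: 0.3·a + 0.13·b = 95.6
K₂O: 0.045·a + 0.44·b = 136.7
Solving simultaneously: a = 192.5723, b = 290.9869.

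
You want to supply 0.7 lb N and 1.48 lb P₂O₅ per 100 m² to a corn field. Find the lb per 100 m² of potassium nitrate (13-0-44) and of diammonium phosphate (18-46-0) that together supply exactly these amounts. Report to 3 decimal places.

0.930 lb potassium nitrate, 3.217 lb diammonium phosphate

With a, b = lb per 100 m² of potassium nitrate and diammonium phosphate:
N: 0.13·a + 0.18·b = 0.7
P₂O₅: 0·a + 0.46·b = 1.48
Solving simultaneously: a = 0.929766, b = 3.21739.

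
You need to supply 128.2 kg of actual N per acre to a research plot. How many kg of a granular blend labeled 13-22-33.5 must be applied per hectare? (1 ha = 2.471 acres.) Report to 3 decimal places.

Product per acre = 128.2 / 13% = 986.154 kg.
Convert to per hectare: 986.154 × 2.471 = 2436.7862 kg.

2436.786 kg of product per hectare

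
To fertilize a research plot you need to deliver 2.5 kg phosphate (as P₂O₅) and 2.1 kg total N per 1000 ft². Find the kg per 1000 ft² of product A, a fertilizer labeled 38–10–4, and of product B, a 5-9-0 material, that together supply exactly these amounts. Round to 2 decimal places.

Per-1000 ft² balance (a = product A, b = product B):
P₂O₅: 0.1·a + 0.09·b = 2.5
N: 0.38·a + 0.05·b = 2.1
From row1: a = (2.5 − 0.09·b) / 0.1.
Into row2: 0.38·(2.5 − 0.09·b)/0.1 + 0.05·b = 2.1 → b = 25.3425, a = 2.19178.

2.19 kg product A, 25.34 kg product B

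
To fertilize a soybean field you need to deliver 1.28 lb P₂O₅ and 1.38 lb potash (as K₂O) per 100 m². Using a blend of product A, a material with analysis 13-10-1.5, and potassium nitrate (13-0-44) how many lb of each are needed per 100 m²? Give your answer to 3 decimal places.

12.800 lb product A, 2.700 lb potassium nitrate

With a, b = lb per 100 m² of product A and potassium nitrate:
P₂O₅: 0.1·a + 0·b = 1.28
K₂O: 0.015·a + 0.44·b = 1.38
Solving simultaneously: a = 12.8, b = 2.7.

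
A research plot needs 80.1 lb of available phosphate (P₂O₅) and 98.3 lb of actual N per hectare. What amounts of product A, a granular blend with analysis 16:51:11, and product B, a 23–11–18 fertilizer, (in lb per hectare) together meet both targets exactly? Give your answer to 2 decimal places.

76.33 lb product A, 374.29 lb product B

Per-hectare balance (a = product A, b = product B):
P₂O₅: 0.51·a + 0.11·b = 80.1
N: 0.16·a + 0.23·b = 98.3
Eliminate a: (row1) − 0.51/0.16·(row2) → -0.623125·b = -233.231, so b = 374.293.
Back-substitute: a = (80.1 − 0.11·374.293) / 0.51 = 76.329.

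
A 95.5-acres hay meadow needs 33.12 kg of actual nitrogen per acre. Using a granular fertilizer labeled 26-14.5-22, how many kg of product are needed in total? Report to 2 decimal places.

12165.23 kg

Product per acre = 33.12 / 26% = 127.385 kg.
Total product = 127.385 × 95.5 = 12165.231 kg.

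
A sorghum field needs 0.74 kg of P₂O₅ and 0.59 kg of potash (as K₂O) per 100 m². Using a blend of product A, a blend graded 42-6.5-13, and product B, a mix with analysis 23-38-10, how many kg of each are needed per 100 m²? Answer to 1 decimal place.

3.5 kg product A, 1.3 kg product B

Let a = kg of product A, b = kg of product B (per 100 m²).
P₂O₅: 0.065·a + 0.38·b = 0.74
K₂O: 0.13·a + 0.1·b = 0.59
From row1: a = (0.74 − 0.38·b) / 0.065.
Into row2: 0.13·(0.74 − 0.38·b)/0.065 + 0.1·b = 0.59 → b = 1.34848, a = 3.50117.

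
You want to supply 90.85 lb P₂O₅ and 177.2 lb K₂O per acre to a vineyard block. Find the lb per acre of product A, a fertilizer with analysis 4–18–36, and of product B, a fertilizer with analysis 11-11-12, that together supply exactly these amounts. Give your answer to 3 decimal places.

477.222 lb product A, 45.000 lb product B

Let a = lb of product A, b = lb of product B (per acre).
P₂O₅: 0.18·a + 0.11·b = 90.85
K₂O: 0.36·a + 0.12·b = 177.2
Solving simultaneously: a = 477.2222, b = 45.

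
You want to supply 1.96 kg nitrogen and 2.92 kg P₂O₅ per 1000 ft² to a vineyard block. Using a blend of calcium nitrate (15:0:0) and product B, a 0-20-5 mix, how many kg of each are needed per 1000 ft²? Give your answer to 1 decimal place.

Let a = kg of calcium nitrate, b = kg of product B (per 1000 ft²).
N: 0.15·a + 0·b = 1.96
P₂O₅: 0·a + 0.2·b = 2.92
Solving simultaneously: a = 13.0667, b = 14.6.

13.1 kg calcium nitrate, 14.6 kg product B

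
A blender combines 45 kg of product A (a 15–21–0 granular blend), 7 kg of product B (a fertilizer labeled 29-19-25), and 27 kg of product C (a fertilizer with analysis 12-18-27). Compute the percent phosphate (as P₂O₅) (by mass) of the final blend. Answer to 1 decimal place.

Total mass = 45 + 7 + 27 = 79 kg.
P₂O₅ mass = 21%×45 + 19%×7 + 18%×27 = 15.64 kg.
% P₂O₅ = 15.64 / 79 = 19.7975%.

19.8% P₂O₅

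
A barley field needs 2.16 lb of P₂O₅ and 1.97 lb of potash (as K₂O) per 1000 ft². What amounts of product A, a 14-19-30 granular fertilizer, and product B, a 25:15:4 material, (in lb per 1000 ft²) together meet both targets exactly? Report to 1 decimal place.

5.6 lb product A, 7.3 lb product B

With a, b = lb per 1000 ft² of product A and product B:
P₂O₅: 0.19·a + 0.15·b = 2.16
K₂O: 0.3·a + 0.04·b = 1.97
Eliminate b: (row1) − 0.15/0.04·(row2) → -0.935·a = -5.2275, so a = 5.59091.
Then b = (1.97 − 0.3·5.59091) / 0.04 = 7.31818.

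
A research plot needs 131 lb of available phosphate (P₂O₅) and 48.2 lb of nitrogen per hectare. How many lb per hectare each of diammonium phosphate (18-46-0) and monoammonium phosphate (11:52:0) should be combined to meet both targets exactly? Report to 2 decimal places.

247.77 lb diammonium phosphate, 32.74 lb monoammonium phosphate

Per-hectare balance (a = diammonium phosphate, b = monoammonium phosphate):
P₂O₅: 0.46·a + 0.52·b = 131
N: 0.18·a + 0.11·b = 48.2
From row1: a = (131 − 0.52·b) / 0.46.
Into row2: 0.18·(131 − 0.52·b)/0.46 + 0.11·b = 48.2 → b = 32.7442, a = 247.767.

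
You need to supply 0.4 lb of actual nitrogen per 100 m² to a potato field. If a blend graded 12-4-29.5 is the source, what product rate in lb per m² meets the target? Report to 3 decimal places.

0.033 lb of product per sq m

Product per 100 m² = 0.4 / 12% = 3.33333 lb.
Convert to per m²: 3.33333 × 0.01 = 0.0333333 lb.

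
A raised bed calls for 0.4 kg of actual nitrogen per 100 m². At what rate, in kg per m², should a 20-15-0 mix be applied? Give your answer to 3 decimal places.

Product per 100 m² = 0.4 / 20% = 2 kg.
Convert to per m²: 2 × 0.01 = 0.02 kg.

0.020 kg of product per sq m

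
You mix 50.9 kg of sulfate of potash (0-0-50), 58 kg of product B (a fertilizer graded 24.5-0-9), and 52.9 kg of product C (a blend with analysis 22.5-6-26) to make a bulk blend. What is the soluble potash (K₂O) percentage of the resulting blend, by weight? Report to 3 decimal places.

Total mass = 50.9 + 58 + 52.9 = 161.8 kg.
K₂O mass = 50%×50.9 + 9%×58 + 26%×52.9 = 44.424 kg.
% K₂O = 44.424 / 161.8 = 27.4561%.

27.456% K₂O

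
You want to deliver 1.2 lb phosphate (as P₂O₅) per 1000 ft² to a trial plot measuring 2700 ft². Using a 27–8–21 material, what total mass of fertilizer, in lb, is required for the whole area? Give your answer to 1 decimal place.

Product per 1000 ft² = 1.2 / 8% = 15 lb.
Total product = 15 × 2700 / 1000 = 40.5 lb.

40.5 lb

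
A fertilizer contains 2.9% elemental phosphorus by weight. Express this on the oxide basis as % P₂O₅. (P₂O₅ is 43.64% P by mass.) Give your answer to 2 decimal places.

6.65% P₂O₅

%P₂O₅ = 2.9 / 0.4364 = 6.64528%.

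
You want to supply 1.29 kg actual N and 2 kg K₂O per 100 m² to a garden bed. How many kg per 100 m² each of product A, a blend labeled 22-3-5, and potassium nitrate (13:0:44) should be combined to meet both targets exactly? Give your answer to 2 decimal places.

3.41 kg product A, 4.16 kg potassium nitrate

With a, b = kg per 100 m² of product A and potassium nitrate:
N: 0.22·a + 0.13·b = 1.29
K₂O: 0.05·a + 0.44·b = 2
From row1: a = (1.29 − 0.13·b) / 0.22.
Into row2: 0.05·(1.29 − 0.13·b)/0.22 + 0.44·b = 2 → b = 4.15836, a = 3.40642.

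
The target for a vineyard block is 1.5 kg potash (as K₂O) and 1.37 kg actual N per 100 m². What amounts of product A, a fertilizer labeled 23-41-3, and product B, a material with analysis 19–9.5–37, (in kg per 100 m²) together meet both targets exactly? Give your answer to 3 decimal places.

Let a = kg of product A, b = kg of product B (per 100 m²).
K₂O: 0.03·a + 0.37·b = 1.5
N: 0.23·a + 0.19·b = 1.37
From row1: a = (1.5 − 0.37·b) / 0.03.
Into row2: 0.23·(1.5 − 0.37·b)/0.03 + 0.19·b = 1.37 → b = 3.82746, a = 2.79471.

2.795 kg product A, 3.827 kg product B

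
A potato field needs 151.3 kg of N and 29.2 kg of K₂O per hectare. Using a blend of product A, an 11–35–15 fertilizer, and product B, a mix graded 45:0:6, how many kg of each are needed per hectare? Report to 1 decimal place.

66.7 kg product A, 319.9 kg product B

Per-hectare balance (a = product A, b = product B):
N: 0.11·a + 0.45·b = 151.3
K₂O: 0.15·a + 0.06·b = 29.2
From row1: a = (151.3 − 0.45·b) / 0.11.
Into row2: 0.15·(151.3 − 0.45·b)/0.11 + 0.06·b = 29.2 → b = 319.918, a = 66.6995.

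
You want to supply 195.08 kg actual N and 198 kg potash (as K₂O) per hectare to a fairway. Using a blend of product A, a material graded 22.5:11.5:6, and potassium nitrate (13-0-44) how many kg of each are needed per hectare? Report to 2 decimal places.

658.94 kg product A, 360.14 kg potassium nitrate

Per-hectare balance (a = product A, b = potassium nitrate):
N: 0.225·a + 0.13·b = 195.08
K₂O: 0.06·a + 0.44·b = 198
From row1: a = (195.08 − 0.13·b) / 0.225.
Into row2: 0.06·(195.08 − 0.13·b)/0.225 + 0.44·b = 198 → b = 360.1447, a = 658.939.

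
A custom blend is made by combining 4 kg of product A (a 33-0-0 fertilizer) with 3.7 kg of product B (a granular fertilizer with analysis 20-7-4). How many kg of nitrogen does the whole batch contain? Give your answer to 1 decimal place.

2.1 kg N

N mass = 33%×4 + 20%×3.7 = 2.06 kg.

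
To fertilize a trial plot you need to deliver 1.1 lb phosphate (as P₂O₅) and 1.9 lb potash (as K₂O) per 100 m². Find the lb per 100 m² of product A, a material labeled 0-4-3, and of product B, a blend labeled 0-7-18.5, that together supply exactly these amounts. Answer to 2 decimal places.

13.30 lb product A, 8.11 lb product B

Per-100 m² balance (a = product A, b = product B):
P₂O₅: 0.04·a + 0.07·b = 1.1
K₂O: 0.03·a + 0.185·b = 1.9
Eliminate b: (row1) − 0.07/0.185·(row2) → 0.0286486·a = 0.381081, so a = 13.3019.
Then b = (1.9 − 0.03·13.3019) / 0.185 = 8.11321.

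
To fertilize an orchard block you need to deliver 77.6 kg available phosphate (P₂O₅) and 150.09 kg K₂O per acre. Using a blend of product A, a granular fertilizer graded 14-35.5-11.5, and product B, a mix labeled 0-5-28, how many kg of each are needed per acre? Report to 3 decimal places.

Let a = kg of product A, b = kg of product B (per acre).
P₂O₅: 0.355·a + 0.05·b = 77.6
K₂O: 0.115·a + 0.28·b = 150.09
Solving simultaneously: a = 151.8793, b = 473.6567.

151.879 kg product A, 473.657 kg product B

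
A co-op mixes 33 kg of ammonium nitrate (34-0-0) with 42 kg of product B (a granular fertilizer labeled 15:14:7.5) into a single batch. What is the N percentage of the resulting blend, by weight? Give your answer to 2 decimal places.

Total mass = 33 + 42 = 75 kg.
N mass = 34%×33 + 15%×42 = 17.52 kg.
% N = 17.52 / 75 = 23.36%.

23.36% N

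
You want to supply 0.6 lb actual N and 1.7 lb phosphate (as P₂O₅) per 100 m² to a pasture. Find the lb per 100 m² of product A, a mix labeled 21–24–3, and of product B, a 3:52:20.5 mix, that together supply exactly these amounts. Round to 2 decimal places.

2.56 lb product A, 2.09 lb product B

Per-100 m² balance (a = product A, b = product B):
N: 0.21·a + 0.03·b = 0.6
P₂O₅: 0.24·a + 0.52·b = 1.7
Eliminate a: (row1) − 0.21/0.24·(row2) → -0.425·b = -0.8875, so b = 2.08824.
Back-substitute: a = (0.6 − 0.03·2.08824) / 0.21 = 2.55882.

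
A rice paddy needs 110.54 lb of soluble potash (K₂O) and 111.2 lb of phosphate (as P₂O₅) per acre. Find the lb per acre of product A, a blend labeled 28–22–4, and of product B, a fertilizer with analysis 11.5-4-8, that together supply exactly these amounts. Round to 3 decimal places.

With a, b = lb per acre of product A and product B:
K₂O: 0.04·a + 0.08·b = 110.54
P₂O₅: 0.22·a + 0.04·b = 111.2
From row1: a = (110.54 − 0.08·b) / 0.04.
Into row2: 0.22·(110.54 − 0.08·b)/0.04 + 0.04·b = 111.2 → b = 1241.925, a = 279.65.

279.650 lb product A, 1241.925 lb product B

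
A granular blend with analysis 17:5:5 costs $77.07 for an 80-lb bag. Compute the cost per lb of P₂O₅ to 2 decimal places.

$19.27 per lb P₂O₅

P₂O₅ in bag = 80 × 5% = 4 lb.
Cost per lb P₂O₅ = $77.07 / 4 = $19.2675.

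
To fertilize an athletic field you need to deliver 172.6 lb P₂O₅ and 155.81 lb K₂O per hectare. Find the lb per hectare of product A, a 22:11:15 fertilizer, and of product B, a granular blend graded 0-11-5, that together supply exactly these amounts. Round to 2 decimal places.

773.55 lb product A, 795.54 lb product B

With a, b = lb per hectare of product A and product B:
P₂O₅: 0.11·a + 0.11·b = 172.6
K₂O: 0.15·a + 0.05·b = 155.81
From row1: a = (172.6 − 0.11·b) / 0.11.
Into row2: 0.15·(172.6 − 0.11·b)/0.11 + 0.05·b = 155.81 → b = 795.536, a = 773.5545.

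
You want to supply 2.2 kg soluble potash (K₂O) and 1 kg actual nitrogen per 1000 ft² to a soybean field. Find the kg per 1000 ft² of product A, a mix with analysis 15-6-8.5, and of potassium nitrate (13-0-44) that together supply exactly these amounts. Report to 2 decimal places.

Per-1000 ft² balance (a = product A, b = potassium nitrate):
K₂O: 0.085·a + 0.44·b = 2.2
N: 0.15·a + 0.13·b = 1
Solving simultaneously: a = 2.80255, b = 4.4586.

2.80 kg product A, 4.46 kg potassium nitrate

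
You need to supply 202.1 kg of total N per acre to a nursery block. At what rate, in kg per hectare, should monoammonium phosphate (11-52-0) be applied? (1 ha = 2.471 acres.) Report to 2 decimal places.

Product per acre = 202.1 / 11% = 1837.27 kg.
Convert to per hectare: 1837.27 × 2.471 = 4539.901 kg.

4539.90 kg of product per hectare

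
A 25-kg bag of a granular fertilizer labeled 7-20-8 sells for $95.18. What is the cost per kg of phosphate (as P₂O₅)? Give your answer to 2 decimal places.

P₂O₅ in bag = 25 × 20% = 5 kg.
Cost per kg P₂O₅ = $95.18 / 5 = $19.0360.

$19.04 per kg P₂O₅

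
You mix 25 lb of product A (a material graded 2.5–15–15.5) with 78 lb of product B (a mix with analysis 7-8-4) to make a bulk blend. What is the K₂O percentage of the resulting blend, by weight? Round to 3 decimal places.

Total mass = 25 + 78 = 103 lb.
K₂O mass = 15.5%×25 + 4%×78 = 6.995 lb.
% K₂O = 6.995 / 103 = 6.79126%.

6.791% K₂O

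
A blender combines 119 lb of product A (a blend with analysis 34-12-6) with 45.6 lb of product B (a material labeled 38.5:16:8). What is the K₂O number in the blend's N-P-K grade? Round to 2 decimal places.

6.55% K₂O

Total mass = 119 + 45.6 = 164.6 lb.
K₂O mass = 6%×119 + 8%×45.6 = 10.788 lb.
% K₂O = 10.788 / 164.6 = 6.55407%.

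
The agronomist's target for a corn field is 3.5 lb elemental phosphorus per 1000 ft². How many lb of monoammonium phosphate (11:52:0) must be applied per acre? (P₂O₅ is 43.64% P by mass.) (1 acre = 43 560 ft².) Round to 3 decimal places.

671.843 lb of product per acre

As P₂O₅: 3.5 / 0.4364 = 8.02016 lb per 1000 ft².
Product per 1000 ft² = 8.02016 / 52% = 15.4234 lb.
Convert to per acre: 15.4234 × 43.56 = 671.8431 lb.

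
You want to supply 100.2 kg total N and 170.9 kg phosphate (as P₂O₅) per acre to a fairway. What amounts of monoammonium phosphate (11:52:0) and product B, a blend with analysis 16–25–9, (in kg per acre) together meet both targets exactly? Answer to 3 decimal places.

Per-acre balance (a = monoammonium phosphate, b = product B):
N: 0.11·a + 0.16·b = 100.2
P₂O₅: 0.52·a + 0.25·b = 170.9
Eliminate b: (row1) − 0.16/0.25·(row2) → -0.2228·a = -9.176, so a = 41.1849.
Then b = (170.9 − 0.52·41.1849) / 0.25 = 597.9354.

41.185 kg monoammonium phosphate, 597.935 kg product B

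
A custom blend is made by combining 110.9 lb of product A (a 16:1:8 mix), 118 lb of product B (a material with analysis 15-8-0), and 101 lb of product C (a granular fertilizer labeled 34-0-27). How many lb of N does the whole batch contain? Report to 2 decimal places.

N mass = 16%×110.9 + 15%×118 + 34%×101 = 69.784 lb.

69.78 lb N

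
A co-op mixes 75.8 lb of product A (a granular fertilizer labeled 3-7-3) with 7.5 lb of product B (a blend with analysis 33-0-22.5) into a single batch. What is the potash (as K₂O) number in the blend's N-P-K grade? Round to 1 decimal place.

4.8% K₂O

Total mass = 75.8 + 7.5 = 83.3 lb.
K₂O mass = 3%×75.8 + 22.5%×7.5 = 3.9615 lb.
% K₂O = 3.9615 / 83.3 = 4.7557%.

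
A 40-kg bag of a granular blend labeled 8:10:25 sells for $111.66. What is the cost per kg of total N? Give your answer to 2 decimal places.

N in bag = 40 × 8% = 3.2 kg.
Cost per kg N = $111.66 / 3.2 = $34.8937.

$34.89 per kg N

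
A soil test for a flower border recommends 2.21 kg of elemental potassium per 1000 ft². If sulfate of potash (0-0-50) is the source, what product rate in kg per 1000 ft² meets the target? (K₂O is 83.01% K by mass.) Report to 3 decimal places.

5.325 kg of product per thousand sq ft

As K₂O: 2.21 / 0.8301 = 2.66233 kg per 1000 ft².
Product per 1000 ft² = 2.66233 / 50% = 5.32466 kg.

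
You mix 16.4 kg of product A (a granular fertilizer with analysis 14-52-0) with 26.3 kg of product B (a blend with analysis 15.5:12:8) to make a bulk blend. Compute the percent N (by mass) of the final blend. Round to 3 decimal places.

14.924% N

Total mass = 16.4 + 26.3 = 42.7 kg.
N mass = 14%×16.4 + 15.5%×26.3 = 6.3725 kg.
% N = 6.3725 / 42.7 = 14.9239%.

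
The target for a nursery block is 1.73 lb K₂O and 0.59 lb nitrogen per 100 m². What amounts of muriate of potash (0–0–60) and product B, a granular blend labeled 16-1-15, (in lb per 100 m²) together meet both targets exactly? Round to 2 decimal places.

1.96 lb muriate of potash, 3.69 lb product B

With a, b = lb per 100 m² of muriate of potash and product B:
K₂O: 0.6·a + 0.15·b = 1.73
N: 0·a + 0.16·b = 0.59
Solving simultaneously: a = 1.96146, b = 3.6875.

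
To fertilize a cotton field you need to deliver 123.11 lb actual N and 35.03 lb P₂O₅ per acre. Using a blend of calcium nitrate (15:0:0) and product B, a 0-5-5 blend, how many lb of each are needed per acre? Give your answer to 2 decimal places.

With a, b = lb per acre of calcium nitrate and product B:
N: 0.15·a + 0·b = 123.11
P₂O₅: 0·a + 0.05·b = 35.03
Solving simultaneously: a = 820.733, b = 700.6.

820.73 lb calcium nitrate, 700.60 lb product B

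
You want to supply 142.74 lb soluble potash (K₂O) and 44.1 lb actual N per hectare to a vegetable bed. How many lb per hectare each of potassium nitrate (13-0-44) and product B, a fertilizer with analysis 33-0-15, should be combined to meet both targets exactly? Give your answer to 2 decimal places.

322.11 lb potassium nitrate, 6.74 lb product B

With a, b = lb per hectare of potassium nitrate and product B:
K₂O: 0.44·a + 0.15·b = 142.74
N: 0.13·a + 0.33·b = 44.1
Eliminate a: (row1) − 0.44/0.13·(row2) → -0.966923·b = -6.52154, so b = 6.74463.
Back-substitute: a = (142.74 − 0.15·6.74463) / 0.44 = 322.1098.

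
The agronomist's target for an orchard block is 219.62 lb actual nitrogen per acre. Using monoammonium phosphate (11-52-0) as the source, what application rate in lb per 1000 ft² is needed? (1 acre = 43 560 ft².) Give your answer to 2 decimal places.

Product per acre = 219.62 / 11% = 1996.55 lb.
Convert to per 1000 ft²: 1996.55 × 0.0229568 = 45.8344 lb.

45.83 lb of product per thousand sq ft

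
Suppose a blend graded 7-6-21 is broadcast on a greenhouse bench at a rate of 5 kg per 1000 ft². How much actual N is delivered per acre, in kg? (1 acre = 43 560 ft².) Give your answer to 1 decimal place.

15.2 kg N per acre

nitrogen per 1000 ft² = 5 × 7% = 0.35 kg.
Convert to per acre: 0.35 × 43.56 = 15.246 kg.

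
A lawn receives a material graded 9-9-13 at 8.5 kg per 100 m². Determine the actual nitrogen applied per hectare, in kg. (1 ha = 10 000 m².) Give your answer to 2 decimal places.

76.50 kg N per hectare

nitrogen per 100 m² = 8.5 × 9% = 0.765 kg.
Convert to per hectare: 0.765 × 100 = 76.5 kg.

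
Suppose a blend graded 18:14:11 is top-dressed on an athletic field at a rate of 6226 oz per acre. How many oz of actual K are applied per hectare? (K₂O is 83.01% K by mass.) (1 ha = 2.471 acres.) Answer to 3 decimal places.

K₂O per acre = 6226 × 11% = 684.86 oz.
Elemental K = 684.86 × 0.8301 = 568.502 oz per acre.
Convert to per hectare: 568.502 × 2.471 = 1404.7691 oz.

1404.769 oz K per hectare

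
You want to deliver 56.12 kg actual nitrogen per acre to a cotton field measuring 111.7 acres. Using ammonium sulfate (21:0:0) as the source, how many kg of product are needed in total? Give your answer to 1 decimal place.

Product per acre = 56.12 / 21% = 267.238 kg.
Total product = 267.238 × 111.7 = 29850.495 kg.

29850.5 kg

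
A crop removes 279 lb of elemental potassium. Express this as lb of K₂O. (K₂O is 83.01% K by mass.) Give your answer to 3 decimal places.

K₂O = 279 / 0.8301 = 336.1041 lb.

336.104 lb K₂O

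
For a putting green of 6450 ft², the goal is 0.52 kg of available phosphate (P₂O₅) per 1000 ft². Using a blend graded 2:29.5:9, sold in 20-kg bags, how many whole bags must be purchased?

Product per 1000 ft² = 0.52 / 29.5% = 1.76271 kg.
Total product = 1.76271 × 6450 / 1000 = 11.3695 kg.
Bags = ⌈11.3695 / 20⌉ = 1.

1 bags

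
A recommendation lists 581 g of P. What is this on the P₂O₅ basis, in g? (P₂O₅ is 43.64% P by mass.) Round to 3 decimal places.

1331.347 g P₂O₅

P₂O₅ = 581 / 0.4364 = 1331.3474 g.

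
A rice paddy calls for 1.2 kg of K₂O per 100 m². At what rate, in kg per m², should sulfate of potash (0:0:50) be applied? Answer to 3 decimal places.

Product per 100 m² = 1.2 / 50% = 2.4 kg.
Convert to per m²: 2.4 × 0.01 = 0.024 kg.

0.024 kg of product per sq m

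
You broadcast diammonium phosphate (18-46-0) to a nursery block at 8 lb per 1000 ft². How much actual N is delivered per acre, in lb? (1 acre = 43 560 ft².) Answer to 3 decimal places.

62.726 lb N per acre

nitrogen per 1000 ft² = 8 × 18% = 1.44 lb.
Convert to per acre: 1.44 × 43.56 = 62.7264 lb.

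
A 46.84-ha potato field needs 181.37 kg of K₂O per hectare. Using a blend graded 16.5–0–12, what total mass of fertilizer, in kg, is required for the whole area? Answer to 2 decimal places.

Product per hectare = 181.37 / 12% = 1511.42 kg.
Total product = 1511.42 × 46.84 = 70794.757 kg.

70794.76 kg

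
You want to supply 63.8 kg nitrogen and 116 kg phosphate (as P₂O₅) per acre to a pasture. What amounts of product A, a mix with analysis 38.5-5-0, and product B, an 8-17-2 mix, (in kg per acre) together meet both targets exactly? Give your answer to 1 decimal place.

25.5 kg product A, 674.9 kg product B

Let a = kg of product A, b = kg of product B (per acre).
N: 0.385·a + 0.08·b = 63.8
P₂O₅: 0.05·a + 0.17·b = 116
From row1: a = (63.8 − 0.08·b) / 0.385.
Into row2: 0.05·(63.8 − 0.08·b)/0.385 + 0.17·b = 116 → b = 674.858, a = 25.4841.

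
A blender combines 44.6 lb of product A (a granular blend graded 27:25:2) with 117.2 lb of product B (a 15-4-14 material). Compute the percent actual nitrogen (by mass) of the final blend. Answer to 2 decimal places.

Total mass = 44.6 + 117.2 = 161.8 lb.
N mass = 27%×44.6 + 15%×117.2 = 29.622 lb.
% N = 29.622 / 161.8 = 18.3078%.

18.31% N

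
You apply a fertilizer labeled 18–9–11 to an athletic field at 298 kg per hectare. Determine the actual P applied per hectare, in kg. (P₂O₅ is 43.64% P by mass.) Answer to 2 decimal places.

P₂O₅ per hectare = 298 × 9% = 26.82 kg.
Elemental P = 26.82 × 0.4364 = 11.7042 kg per hectare.

11.70 kg P per hectare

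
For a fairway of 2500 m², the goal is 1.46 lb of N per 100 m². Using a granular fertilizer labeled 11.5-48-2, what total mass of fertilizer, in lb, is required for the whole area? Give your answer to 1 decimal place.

317.4 lb

Product per 100 m² = 1.46 / 11.5% = 12.6957 lb.
Total product = 12.6957 × 2500 / 100 = 317.391 lb.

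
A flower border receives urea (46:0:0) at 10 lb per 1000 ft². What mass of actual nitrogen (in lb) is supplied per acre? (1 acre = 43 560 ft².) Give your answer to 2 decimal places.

200.38 lb N per acre

nitrogen per 1000 ft² = 10 × 46% = 4.6 lb.
Convert to per acre: 4.6 × 43.56 = 200.376 lb.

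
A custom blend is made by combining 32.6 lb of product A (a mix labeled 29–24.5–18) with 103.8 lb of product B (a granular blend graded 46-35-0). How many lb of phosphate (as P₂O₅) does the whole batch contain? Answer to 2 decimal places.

44.32 lb P₂O₅

P₂O₅ mass = 24.5%×32.6 + 35%×103.8 = 44.317 lb.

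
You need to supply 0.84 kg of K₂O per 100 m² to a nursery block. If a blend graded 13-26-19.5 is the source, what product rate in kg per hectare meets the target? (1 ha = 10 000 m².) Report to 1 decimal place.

430.8 kg of product per hectare

Product per 100 m² = 0.84 / 19.5% = 4.30769 kg.
Convert to per hectare: 4.30769 × 100 = 430.769 kg.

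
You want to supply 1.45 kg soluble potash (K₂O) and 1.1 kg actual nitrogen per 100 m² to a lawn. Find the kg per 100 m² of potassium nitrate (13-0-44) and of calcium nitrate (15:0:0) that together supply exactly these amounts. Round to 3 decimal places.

3.295 kg potassium nitrate, 4.477 kg calcium nitrate

With a, b = kg per 100 m² of potassium nitrate and calcium nitrate:
K₂O: 0.44·a + 0·b = 1.45
N: 0.13·a + 0.15·b = 1.1
Eliminate b: (row1) − 0/0.15·(row2) → 0.44·a = 1.45, so a = 3.29545.
Then b = (1.1 − 0.13·3.29545) / 0.15 = 4.47727.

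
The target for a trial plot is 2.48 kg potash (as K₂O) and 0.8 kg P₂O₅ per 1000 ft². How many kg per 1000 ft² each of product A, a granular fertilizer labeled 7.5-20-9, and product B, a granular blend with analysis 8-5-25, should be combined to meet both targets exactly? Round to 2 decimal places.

Let a = kg of product A, b = kg of product B (per 1000 ft²).
K₂O: 0.09·a + 0.25·b = 2.48
P₂O₅: 0.2·a + 0.05·b = 0.8
Solving simultaneously: a = 1.67033, b = 9.31868.

1.67 kg product A, 9.32 kg product B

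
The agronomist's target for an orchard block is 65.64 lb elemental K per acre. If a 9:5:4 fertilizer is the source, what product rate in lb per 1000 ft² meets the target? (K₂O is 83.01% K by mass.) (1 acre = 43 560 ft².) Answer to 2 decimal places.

As K₂O: 65.64 / 0.8301 = 79.0748 lb per acre.
Product per acre = 79.0748 / 4% = 1976.87 lb.
Convert to per 1000 ft²: 1976.87 × 0.0229568 = 45.3827 lb.

45.38 lb of product per thousand sq ft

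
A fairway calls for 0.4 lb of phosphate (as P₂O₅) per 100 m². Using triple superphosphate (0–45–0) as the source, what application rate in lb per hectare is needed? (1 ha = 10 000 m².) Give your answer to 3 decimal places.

Product per 100 m² = 0.4 / 45% = 0.888889 lb.
Convert to per hectare: 0.888889 × 100 = 88.8889 lb.

88.889 lb of product per hectare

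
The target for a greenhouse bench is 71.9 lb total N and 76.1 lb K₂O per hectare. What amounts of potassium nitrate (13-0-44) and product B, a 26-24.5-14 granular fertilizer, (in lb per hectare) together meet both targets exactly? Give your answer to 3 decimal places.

101.040 lb potassium nitrate, 226.019 lb product B

With a, b = lb per hectare of potassium nitrate and product B:
N: 0.13·a + 0.26·b = 71.9
K₂O: 0.44·a + 0.14·b = 76.1
Eliminate a: (row1) − 0.13/0.44·(row2) → 0.218636·b = 49.4159, so b = 226.0187.
Back-substitute: a = (71.9 − 0.26·226.0187) / 0.13 = 101.0395.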